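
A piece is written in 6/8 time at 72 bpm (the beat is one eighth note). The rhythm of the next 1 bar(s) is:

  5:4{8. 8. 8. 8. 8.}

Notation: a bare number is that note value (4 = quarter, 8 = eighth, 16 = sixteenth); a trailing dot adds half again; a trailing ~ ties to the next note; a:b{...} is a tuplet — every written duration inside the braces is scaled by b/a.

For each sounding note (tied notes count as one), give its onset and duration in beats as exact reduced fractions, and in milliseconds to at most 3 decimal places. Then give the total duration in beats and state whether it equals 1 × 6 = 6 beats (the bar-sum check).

1) 0.0ms=0b +1000.0ms=6/5b
2) 1000.0ms=6/5b +1000.0ms=6/5b
3) 2000.0ms=12/5b +1000.0ms=6/5b
4) 3000.0ms=18/5b +1000.0ms=6/5b
5) 4000.0ms=24/5b +1000.0ms=6/5b
Σ=6b of 6 (72bpm 6/8) — PASS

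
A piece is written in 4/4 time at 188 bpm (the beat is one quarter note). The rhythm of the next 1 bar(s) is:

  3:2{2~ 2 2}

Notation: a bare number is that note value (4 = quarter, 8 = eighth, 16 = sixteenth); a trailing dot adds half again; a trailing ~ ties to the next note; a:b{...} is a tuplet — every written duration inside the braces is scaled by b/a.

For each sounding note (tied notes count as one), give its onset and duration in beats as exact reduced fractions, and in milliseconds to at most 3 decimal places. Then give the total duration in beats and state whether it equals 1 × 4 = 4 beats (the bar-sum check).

1) 0.0ms=0b +851.064ms=8/3b
2) 851.064ms=8/3b +425.532ms=4/3b
Σ=4b of 4 (188bpm 4/4) — PASS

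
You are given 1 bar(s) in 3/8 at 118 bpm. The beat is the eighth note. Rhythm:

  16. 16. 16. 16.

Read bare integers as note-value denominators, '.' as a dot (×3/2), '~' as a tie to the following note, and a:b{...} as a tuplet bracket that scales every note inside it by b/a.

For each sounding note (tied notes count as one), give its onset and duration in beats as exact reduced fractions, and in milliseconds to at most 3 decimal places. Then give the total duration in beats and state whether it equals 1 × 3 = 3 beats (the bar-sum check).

1) 0.0ms=0b +381.356ms=3/4b
2) 381.356ms=3/4b +381.356ms=3/4b
3) 762.712ms=3/2b +381.356ms=3/4b
4) 1144.068ms=9/4b +381.356ms=3/4b
Σ=3b of 3 (118bpm 3/8) — PASS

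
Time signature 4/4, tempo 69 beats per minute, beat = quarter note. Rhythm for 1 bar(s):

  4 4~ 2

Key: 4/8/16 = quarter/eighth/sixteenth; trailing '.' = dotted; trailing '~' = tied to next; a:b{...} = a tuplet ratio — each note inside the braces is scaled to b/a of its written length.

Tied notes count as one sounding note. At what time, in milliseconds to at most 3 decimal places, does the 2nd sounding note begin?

note 2 onset = 1b = 869.565ms

1. 0.0ms @ 0 + 869.565ms (1)
2. 869.565ms @ 1 + 2608.696ms (3)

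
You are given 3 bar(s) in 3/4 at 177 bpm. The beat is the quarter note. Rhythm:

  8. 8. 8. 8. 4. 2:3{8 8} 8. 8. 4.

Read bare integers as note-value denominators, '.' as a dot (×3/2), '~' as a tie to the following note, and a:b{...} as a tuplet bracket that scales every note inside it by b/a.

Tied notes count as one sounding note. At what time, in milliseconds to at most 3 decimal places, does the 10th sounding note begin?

note 10 onset = 15/2b = 2542.373ms

1. 0.0ms @ 0 + 254.237ms (3/4)
2. 254.237ms @ 3/4 + 254.237ms (3/4)
3. 508.475ms @ 3/2 + 254.237ms (3/4)
4. 762.712ms @ 9/4 + 254.237ms (3/4)
5. 1016.949ms @ 3 + 508.475ms (3/2)
6. 1525.424ms @ 9/2 + 254.237ms (3/4)
7. 1779.661ms @ 21/4 + 254.237ms (3/4)
8. 2033.898ms @ 6 + 254.237ms (3/4)
9. 2288.136ms @ 27/4 + 254.237ms (3/4)
10. 2542.373ms @ 15/2 + 508.475ms (3/2)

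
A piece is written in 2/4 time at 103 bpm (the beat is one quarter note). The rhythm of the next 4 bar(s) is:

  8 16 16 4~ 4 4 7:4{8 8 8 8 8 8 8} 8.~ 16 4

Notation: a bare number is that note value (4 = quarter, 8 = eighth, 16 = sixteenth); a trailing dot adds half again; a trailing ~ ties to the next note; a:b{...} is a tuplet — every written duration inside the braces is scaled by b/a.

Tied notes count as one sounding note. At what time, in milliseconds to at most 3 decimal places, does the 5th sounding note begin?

note 5 onset = 3b = 1747.573ms

1. 0.0ms @ 0 + 291.262ms (1/2)
2. 291.262ms @ 1/2 + 145.631ms (1/4)
3. 436.893ms @ 3/4 + 145.631ms (1/4)
4. 582.524ms @ 1 + 1165.049ms (2)
5. 1747.573ms @ 3 + 582.524ms (1)
6. 2330.097ms @ 4 + 166.436ms (2/7)
7. 2496.533ms @ 30/7 + 166.436ms (2/7)
8. 2662.968ms @ 32/7 + 166.436ms (2/7)
9. 2829.404ms @ 34/7 + 166.436ms (2/7)
10. 2995.839ms @ 36/7 + 166.436ms (2/7)
11. 3162.275ms @ 38/7 + 166.436ms (2/7)
12. 3328.71ms @ 40/7 + 166.436ms (2/7)
13. 3495.146ms @ 6 + 582.524ms (1)
14. 4077.67ms @ 7 + 582.524ms (1)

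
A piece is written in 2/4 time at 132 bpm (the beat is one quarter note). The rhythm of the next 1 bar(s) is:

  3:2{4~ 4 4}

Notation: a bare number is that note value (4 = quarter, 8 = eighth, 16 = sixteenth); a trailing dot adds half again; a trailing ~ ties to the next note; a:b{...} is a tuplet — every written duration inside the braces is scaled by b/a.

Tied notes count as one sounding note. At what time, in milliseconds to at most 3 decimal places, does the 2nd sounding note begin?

1. 0.0ms @ 0 + 606.061ms (4/3)
2. 606.061ms @ 4/3 + 303.03ms (2/3)

note 2 onset = 4/3b = 606.061ms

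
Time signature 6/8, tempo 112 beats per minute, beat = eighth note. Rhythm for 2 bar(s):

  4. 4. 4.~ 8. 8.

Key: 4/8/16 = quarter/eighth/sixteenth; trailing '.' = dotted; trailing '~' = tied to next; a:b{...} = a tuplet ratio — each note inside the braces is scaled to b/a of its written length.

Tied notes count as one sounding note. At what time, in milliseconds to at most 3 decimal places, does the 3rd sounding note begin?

1. 0.0ms @ 0 + 1607.143ms (3)
2. 1607.143ms @ 3 + 1607.143ms (3)
3. 3214.286ms @ 6 + 2410.714ms (9/2)
4. 5625.0ms @ 21/2 + 803.571ms (3/2)

note 3 onset = 6b = 3214.286ms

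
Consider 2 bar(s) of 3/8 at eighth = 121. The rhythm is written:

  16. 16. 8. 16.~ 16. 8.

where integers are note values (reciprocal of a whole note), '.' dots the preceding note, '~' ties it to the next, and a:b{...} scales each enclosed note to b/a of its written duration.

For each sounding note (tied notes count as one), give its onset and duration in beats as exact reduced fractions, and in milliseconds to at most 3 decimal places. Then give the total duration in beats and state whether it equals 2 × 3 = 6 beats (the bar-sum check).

1) 0.0ms=0b +371.901ms=3/4b
2) 371.901ms=3/4b +371.901ms=3/4b
3) 743.802ms=3/2b +743.802ms=3/2b
4) 1487.603ms=3b +743.802ms=3/2b
5) 2231.405ms=9/2b +743.802ms=3/2b
Σ=6b of 6 (121bpm 3/8) — PASS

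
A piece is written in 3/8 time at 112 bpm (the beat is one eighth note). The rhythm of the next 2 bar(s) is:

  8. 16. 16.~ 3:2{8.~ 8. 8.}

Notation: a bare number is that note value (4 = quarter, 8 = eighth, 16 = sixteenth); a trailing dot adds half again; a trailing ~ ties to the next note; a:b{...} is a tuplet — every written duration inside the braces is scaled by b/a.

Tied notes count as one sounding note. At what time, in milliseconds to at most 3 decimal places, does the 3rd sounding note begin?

note 3 onset = 9/4b = 1205.357ms

1. 0.0ms @ 0 + 803.571ms (3/2)
2. 803.571ms @ 3/2 + 401.786ms (3/4)
3. 1205.357ms @ 9/4 + 1473.214ms (11/4)
4. 2678.571ms @ 5 + 535.714ms (1)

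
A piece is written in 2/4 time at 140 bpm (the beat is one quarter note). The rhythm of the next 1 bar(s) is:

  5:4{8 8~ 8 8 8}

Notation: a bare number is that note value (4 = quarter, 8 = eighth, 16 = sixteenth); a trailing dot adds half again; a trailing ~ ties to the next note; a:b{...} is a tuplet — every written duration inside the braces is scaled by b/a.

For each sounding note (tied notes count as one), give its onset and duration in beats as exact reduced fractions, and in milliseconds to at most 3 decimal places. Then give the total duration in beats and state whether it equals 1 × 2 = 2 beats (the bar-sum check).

1) 0.0ms=0b +171.429ms=2/5b
2) 171.429ms=2/5b +342.857ms=4/5b
3) 514.286ms=6/5b +171.429ms=2/5b
4) 685.714ms=8/5b +171.429ms=2/5b
Σ=2b of 2 (140bpm 2/4) — PASS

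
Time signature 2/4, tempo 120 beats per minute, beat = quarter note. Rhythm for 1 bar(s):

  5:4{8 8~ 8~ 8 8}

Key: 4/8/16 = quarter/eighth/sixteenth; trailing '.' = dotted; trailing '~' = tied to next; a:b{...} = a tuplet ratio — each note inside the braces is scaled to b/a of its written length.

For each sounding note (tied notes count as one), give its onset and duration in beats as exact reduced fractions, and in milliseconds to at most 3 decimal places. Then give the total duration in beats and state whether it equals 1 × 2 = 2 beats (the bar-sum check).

1) 0.0ms=0b +200.0ms=2/5b
2) 200.0ms=2/5b +600.0ms=6/5b
3) 800.0ms=8/5b +200.0ms=2/5b
Σ=2b of 2 (120bpm 2/4) — PASS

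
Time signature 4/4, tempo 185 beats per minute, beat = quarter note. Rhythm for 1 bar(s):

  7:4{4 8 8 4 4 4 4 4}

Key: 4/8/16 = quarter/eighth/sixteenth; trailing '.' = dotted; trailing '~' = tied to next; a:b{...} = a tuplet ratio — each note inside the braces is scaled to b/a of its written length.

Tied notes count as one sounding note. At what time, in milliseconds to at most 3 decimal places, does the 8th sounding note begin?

1. 0.0ms @ 0 + 185.328ms (4/7)
2. 185.328ms @ 4/7 + 92.664ms (2/7)
3. 277.992ms @ 6/7 + 92.664ms (2/7)
4. 370.656ms @ 8/7 + 185.328ms (4/7)
5. 555.985ms @ 12/7 + 185.328ms (4/7)
6. 741.313ms @ 16/7 + 185.328ms (4/7)
7. 926.641ms @ 20/7 + 185.328ms (4/7)
8. 1111.969ms @ 24/7 + 185.328ms (4/7)

note 8 onset = 24/7b = 1111.969ms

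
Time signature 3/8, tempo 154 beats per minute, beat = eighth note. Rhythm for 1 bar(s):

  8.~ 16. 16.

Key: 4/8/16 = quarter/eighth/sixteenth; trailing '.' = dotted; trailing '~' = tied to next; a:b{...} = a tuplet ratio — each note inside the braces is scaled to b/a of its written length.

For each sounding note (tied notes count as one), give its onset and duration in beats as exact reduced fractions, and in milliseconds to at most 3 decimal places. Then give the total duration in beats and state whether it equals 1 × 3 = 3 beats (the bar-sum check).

1) 0.0ms=0b +876.623ms=9/4b
2) 876.623ms=9/4b +292.208ms=3/4b
Σ=3b of 3 (154bpm 3/8) — PASS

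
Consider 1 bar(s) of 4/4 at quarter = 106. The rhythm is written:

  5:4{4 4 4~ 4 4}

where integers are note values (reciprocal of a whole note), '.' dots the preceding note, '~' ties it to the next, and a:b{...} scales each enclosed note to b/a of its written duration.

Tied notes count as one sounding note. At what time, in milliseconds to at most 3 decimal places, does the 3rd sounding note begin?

1. 0.0ms @ 0 + 452.83ms (4/5)
2. 452.83ms @ 4/5 + 452.83ms (4/5)
3. 905.66ms @ 8/5 + 905.66ms (8/5)
4. 1811.321ms @ 16/5 + 452.83ms (4/5)

note 3 onset = 8/5b = 905.66ms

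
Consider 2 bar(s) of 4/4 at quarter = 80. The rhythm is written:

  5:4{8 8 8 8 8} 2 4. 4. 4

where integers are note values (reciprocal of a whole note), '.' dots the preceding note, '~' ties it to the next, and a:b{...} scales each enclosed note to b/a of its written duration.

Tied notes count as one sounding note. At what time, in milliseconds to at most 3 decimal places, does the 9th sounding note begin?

1. 0.0ms @ 0 + 300.0ms (2/5)
2. 300.0ms @ 2/5 + 300.0ms (2/5)
3. 600.0ms @ 4/5 + 300.0ms (2/5)
4. 900.0ms @ 6/5 + 300.0ms (2/5)
5. 1200.0ms @ 8/5 + 300.0ms (2/5)
6. 1500.0ms @ 2 + 1500.0ms (2)
7. 3000.0ms @ 4 + 1125.0ms (3/2)
8. 4125.0ms @ 11/2 + 1125.0ms (3/2)
9. 5250.0ms @ 7 + 750.0ms (1)

note 9 onset = 7b = 5250.0ms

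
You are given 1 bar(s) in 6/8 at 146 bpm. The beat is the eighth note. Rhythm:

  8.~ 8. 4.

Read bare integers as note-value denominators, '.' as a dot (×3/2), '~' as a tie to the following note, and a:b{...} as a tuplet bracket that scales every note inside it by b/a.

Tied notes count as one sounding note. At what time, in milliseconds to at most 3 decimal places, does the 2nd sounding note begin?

note 2 onset = 3b = 1232.877ms

1. 0.0ms @ 0 + 1232.877ms (3)
2. 1232.877ms @ 3 + 1232.877ms (3)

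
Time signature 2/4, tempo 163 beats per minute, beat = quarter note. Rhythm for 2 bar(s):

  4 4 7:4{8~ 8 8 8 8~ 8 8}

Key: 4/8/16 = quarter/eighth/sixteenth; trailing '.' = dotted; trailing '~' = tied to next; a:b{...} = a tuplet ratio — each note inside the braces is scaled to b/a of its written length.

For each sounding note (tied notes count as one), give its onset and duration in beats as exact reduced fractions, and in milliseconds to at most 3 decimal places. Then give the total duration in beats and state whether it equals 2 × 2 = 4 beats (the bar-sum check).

1) 0.0ms=0b +368.098ms=1b
2) 368.098ms=1b +368.098ms=1b
3) 736.196ms=2b +210.342ms=4/7b
4) 946.538ms=18/7b +105.171ms=2/7b
5) 1051.709ms=20/7b +105.171ms=2/7b
6) 1156.88ms=22/7b +210.342ms=4/7b
7) 1367.222ms=26/7b +105.171ms=2/7b
Σ=4b of 4 (163bpm 2/4) — PASS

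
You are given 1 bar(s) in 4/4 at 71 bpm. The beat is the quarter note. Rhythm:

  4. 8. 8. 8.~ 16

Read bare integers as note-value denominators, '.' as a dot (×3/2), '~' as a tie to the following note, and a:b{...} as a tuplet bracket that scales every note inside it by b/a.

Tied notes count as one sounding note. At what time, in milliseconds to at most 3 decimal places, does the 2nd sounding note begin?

1. 0.0ms @ 0 + 1267.606ms (3/2)
2. 1267.606ms @ 3/2 + 633.803ms (3/4)
3. 1901.408ms @ 9/4 + 633.803ms (3/4)
4. 2535.211ms @ 3 + 845.07ms (1)

note 2 onset = 3/2b = 1267.606ms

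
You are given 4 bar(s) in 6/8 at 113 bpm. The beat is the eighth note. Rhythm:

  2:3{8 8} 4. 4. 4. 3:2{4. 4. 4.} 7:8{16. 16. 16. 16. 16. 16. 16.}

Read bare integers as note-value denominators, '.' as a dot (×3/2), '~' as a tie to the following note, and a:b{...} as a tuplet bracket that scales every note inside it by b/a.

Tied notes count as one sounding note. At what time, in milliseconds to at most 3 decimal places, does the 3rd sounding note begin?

note 3 onset = 3b = 1592.92ms

1. 0.0ms @ 0 + 796.46ms (3/2)
2. 796.46ms @ 3/2 + 796.46ms (3/2)
3. 1592.92ms @ 3 + 1592.92ms (3)
4. 3185.841ms @ 6 + 1592.92ms (3)
5. 4778.761ms @ 9 + 1592.92ms (3)
6. 6371.681ms @ 12 + 1061.947ms (2)
7. 7433.628ms @ 14 + 1061.947ms (2)
8. 8495.575ms @ 16 + 1061.947ms (2)
9. 9557.522ms @ 18 + 455.12ms (6/7)
10. 10012.642ms @ 132/7 + 455.12ms (6/7)
11. 10467.762ms @ 138/7 + 455.12ms (6/7)
12. 10922.882ms @ 144/7 + 455.12ms (6/7)
13. 11378.003ms @ 150/7 + 455.12ms (6/7)
14. 11833.123ms @ 156/7 + 455.12ms (6/7)
15. 12288.243ms @ 162/7 + 455.12ms (6/7)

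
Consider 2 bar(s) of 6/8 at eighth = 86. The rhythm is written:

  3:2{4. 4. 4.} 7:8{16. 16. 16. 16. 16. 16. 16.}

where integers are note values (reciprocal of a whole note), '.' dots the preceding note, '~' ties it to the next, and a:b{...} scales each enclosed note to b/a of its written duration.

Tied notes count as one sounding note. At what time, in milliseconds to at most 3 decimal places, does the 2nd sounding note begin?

1. 0.0ms @ 0 + 1395.349ms (2)
2. 1395.349ms @ 2 + 1395.349ms (2)
3. 2790.698ms @ 4 + 1395.349ms (2)
4. 4186.047ms @ 6 + 598.007ms (6/7)
5. 4784.053ms @ 48/7 + 598.007ms (6/7)
6. 5382.06ms @ 54/7 + 598.007ms (6/7)
7. 5980.066ms @ 60/7 + 598.007ms (6/7)
8. 6578.073ms @ 66/7 + 598.007ms (6/7)
9. 7176.08ms @ 72/7 + 598.007ms (6/7)
10. 7774.086ms @ 78/7 + 598.007ms (6/7)

note 2 onset = 2b = 1395.349ms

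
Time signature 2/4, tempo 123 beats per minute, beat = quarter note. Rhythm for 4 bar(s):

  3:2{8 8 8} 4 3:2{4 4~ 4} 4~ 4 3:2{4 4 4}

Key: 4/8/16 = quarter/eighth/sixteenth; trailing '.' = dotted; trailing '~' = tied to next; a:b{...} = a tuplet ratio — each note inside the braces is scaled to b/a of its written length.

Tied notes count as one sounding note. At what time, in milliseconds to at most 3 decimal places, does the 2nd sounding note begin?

note 2 onset = 1/3b = 162.602ms

1. 0.0ms @ 0 + 162.602ms (1/3)
2. 162.602ms @ 1/3 + 162.602ms (1/3)
3. 325.203ms @ 2/3 + 162.602ms (1/3)
4. 487.805ms @ 1 + 487.805ms (1)
5. 975.61ms @ 2 + 325.203ms (2/3)
6. 1300.813ms @ 8/3 + 650.407ms (4/3)
7. 1951.22ms @ 4 + 975.61ms (2)
8. 2926.829ms @ 6 + 325.203ms (2/3)
9. 3252.033ms @ 20/3 + 325.203ms (2/3)
10. 3577.236ms @ 22/3 + 325.203ms (2/3)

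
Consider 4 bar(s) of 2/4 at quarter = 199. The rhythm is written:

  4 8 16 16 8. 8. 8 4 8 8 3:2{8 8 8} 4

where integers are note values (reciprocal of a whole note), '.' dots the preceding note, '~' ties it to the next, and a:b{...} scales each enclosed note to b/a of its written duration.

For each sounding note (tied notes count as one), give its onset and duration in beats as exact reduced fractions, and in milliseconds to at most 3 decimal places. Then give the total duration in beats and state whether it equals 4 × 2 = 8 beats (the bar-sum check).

1) 0.0ms=0b +301.508ms=1b
2) 301.508ms=1b +150.754ms=1/2b
3) 452.261ms=3/2b +75.377ms=1/4b
4) 527.638ms=7/4b +75.377ms=1/4b
5) 603.015ms=2b +226.131ms=3/4b
6) 829.146ms=11/4b +226.131ms=3/4b
7) 1055.276ms=7/2b +150.754ms=1/2b
8) 1206.03ms=4b +301.508ms=1b
9) 1507.538ms=5b +150.754ms=1/2b
10) 1658.291ms=11/2b +150.754ms=1/2b
11) 1809.045ms=6b +100.503ms=1/3b
12) 1909.548ms=19/3b +100.503ms=1/3b
13) 2010.05ms=20/3b +100.503ms=1/3b
14) 2110.553ms=7b +301.508ms=1b
Σ=8b of 8 (199bpm 2/4) — PASS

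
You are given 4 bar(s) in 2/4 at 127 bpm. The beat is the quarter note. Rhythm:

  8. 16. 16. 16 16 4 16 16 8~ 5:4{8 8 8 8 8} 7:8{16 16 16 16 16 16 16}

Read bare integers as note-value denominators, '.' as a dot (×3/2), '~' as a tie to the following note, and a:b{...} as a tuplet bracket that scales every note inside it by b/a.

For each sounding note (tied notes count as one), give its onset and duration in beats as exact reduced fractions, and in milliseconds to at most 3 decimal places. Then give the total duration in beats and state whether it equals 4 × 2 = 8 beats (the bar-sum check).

1) 0.0ms=0b +354.331ms=3/4b
2) 354.331ms=3/4b +177.165ms=3/8b
3) 531.496ms=9/8b +177.165ms=3/8b
4) 708.661ms=3/2b +118.11ms=1/4b
5) 826.772ms=7/4b +118.11ms=1/4b
6) 944.882ms=2b +472.441ms=1b
7) 1417.323ms=3b +118.11ms=1/4b
8) 1535.433ms=13/4b +118.11ms=1/4b
9) 1653.543ms=7/2b +425.197ms=9/10b
10) 2078.74ms=22/5b +188.976ms=2/5b
11) 2267.717ms=24/5b +188.976ms=2/5b
12) 2456.693ms=26/5b +188.976ms=2/5b
13) 2645.669ms=28/5b +188.976ms=2/5b
14) 2834.646ms=6b +134.983ms=2/7b
15) 2969.629ms=44/7b +134.983ms=2/7b
16) 3104.612ms=46/7b +134.983ms=2/7b
17) 3239.595ms=48/7b +134.983ms=2/7b
18) 3374.578ms=50/7b +134.983ms=2/7b
19) 3509.561ms=52/7b +134.983ms=2/7b
20) 3644.544ms=54/7b +134.983ms=2/7b
Σ=8b of 8 (127bpm 2/4) — PASS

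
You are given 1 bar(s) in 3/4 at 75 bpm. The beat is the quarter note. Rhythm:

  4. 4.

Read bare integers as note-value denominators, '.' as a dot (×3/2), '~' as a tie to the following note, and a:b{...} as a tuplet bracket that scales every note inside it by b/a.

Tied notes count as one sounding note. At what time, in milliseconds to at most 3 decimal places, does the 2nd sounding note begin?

1. 0.0ms @ 0 + 1200.0ms (3/2)
2. 1200.0ms @ 3/2 + 1200.0ms (3/2)

note 2 onset = 3/2b = 1200.0ms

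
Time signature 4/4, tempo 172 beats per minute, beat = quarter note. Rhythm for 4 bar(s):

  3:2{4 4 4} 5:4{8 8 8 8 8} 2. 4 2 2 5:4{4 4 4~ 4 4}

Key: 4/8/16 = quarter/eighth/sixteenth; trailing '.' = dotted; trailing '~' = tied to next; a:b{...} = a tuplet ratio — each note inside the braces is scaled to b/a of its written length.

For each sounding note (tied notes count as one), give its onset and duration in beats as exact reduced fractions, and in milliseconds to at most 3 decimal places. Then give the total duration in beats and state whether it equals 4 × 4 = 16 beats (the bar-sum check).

1) 0.0ms=0b +232.558ms=2/3b
2) 232.558ms=2/3b +232.558ms=2/3b
3) 465.116ms=4/3b +232.558ms=2/3b
4) 697.674ms=2b +139.535ms=2/5b
5) 837.209ms=12/5b +139.535ms=2/5b
6) 976.744ms=14/5b +139.535ms=2/5b
7) 1116.279ms=16/5b +139.535ms=2/5b
8) 1255.814ms=18/5b +139.535ms=2/5b
9) 1395.349ms=4b +1046.512ms=3b
10) 2441.86ms=7b +348.837ms=1b
11) 2790.698ms=8b +697.674ms=2b
12) 3488.372ms=10b +697.674ms=2b
13) 4186.047ms=12b +279.07ms=4/5b
14) 4465.116ms=64/5b +279.07ms=4/5b
15) 4744.186ms=68/5b +558.14ms=8/5b
16) 5302.326ms=76/5b +279.07ms=4/5b
Σ=16b of 16 (172bpm 4/4) — PASS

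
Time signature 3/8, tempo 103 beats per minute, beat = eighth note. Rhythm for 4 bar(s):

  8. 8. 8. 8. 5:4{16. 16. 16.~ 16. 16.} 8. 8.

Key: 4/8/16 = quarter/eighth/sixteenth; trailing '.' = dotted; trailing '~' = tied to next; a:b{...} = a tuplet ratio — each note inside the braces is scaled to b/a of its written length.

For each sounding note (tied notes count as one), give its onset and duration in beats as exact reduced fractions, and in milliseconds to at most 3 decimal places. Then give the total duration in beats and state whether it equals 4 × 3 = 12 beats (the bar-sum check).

1) 0.0ms=0b +873.786ms=3/2b
2) 873.786ms=3/2b +873.786ms=3/2b
3) 1747.573ms=3b +873.786ms=3/2b
4) 2621.359ms=9/2b +873.786ms=3/2b
5) 3495.146ms=6b +349.515ms=3/5b
6) 3844.66ms=33/5b +349.515ms=3/5b
7) 4194.175ms=36/5b +699.029ms=6/5b
8) 4893.204ms=42/5b +349.515ms=3/5b
9) 5242.718ms=9b +873.786ms=3/2b
10) 6116.505ms=21/2b +873.786ms=3/2b
Σ=12b of 12 (103bpm 3/8) — PASS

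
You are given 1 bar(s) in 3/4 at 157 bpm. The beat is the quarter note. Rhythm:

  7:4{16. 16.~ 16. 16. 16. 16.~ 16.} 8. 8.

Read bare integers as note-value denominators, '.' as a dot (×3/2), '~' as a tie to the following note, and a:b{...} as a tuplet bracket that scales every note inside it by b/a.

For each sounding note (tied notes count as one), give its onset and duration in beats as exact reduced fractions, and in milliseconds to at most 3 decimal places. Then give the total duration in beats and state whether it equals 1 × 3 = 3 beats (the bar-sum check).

1) 0.0ms=0b +81.893ms=3/14b
2) 81.893ms=3/14b +163.785ms=3/7b
3) 245.678ms=9/14b +81.893ms=3/14b
4) 327.571ms=6/7b +81.893ms=3/14b
5) 409.463ms=15/14b +163.785ms=3/7b
6) 573.248ms=3/2b +286.624ms=3/4b
7) 859.873ms=9/4b +286.624ms=3/4b
Σ=3b of 3 (157bpm 3/4) — PASS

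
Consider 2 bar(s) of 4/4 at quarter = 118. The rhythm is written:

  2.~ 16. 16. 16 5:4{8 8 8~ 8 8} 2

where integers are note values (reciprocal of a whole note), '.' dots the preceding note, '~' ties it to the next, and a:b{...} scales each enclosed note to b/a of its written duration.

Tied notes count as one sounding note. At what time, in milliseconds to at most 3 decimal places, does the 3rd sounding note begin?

note 3 onset = 15/4b = 1906.78ms

1. 0.0ms @ 0 + 1716.102ms (27/8)
2. 1716.102ms @ 27/8 + 190.678ms (3/8)
3. 1906.78ms @ 15/4 + 127.119ms (1/4)
4. 2033.898ms @ 4 + 203.39ms (2/5)
5. 2237.288ms @ 22/5 + 203.39ms (2/5)
6. 2440.678ms @ 24/5 + 406.78ms (4/5)
7. 2847.458ms @ 28/5 + 203.39ms (2/5)
8. 3050.847ms @ 6 + 1016.949ms (2)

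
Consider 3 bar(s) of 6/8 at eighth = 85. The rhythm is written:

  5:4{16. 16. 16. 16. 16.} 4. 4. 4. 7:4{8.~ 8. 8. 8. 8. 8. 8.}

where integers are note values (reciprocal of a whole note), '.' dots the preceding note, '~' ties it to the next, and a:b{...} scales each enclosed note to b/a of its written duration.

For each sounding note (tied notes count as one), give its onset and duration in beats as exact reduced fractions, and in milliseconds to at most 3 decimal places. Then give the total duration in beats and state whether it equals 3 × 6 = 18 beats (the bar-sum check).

1) 0.0ms=0b +423.529ms=3/5b
2) 423.529ms=3/5b +423.529ms=3/5b
3) 847.059ms=6/5b +423.529ms=3/5b
4) 1270.588ms=9/5b +423.529ms=3/5b
5) 1694.118ms=12/5b +423.529ms=3/5b
6) 2117.647ms=3b +2117.647ms=3b
7) 4235.294ms=6b +2117.647ms=3b
8) 6352.941ms=9b +2117.647ms=3b
9) 8470.588ms=12b +1210.084ms=12/7b
10) 9680.672ms=96/7b +605.042ms=6/7b
11) 10285.714ms=102/7b +605.042ms=6/7b
12) 10890.756ms=108/7b +605.042ms=6/7b
13) 11495.798ms=114/7b +605.042ms=6/7b
14) 12100.84ms=120/7b +605.042ms=6/7b
Σ=18b of 18 (85bpm 6/8) — PASS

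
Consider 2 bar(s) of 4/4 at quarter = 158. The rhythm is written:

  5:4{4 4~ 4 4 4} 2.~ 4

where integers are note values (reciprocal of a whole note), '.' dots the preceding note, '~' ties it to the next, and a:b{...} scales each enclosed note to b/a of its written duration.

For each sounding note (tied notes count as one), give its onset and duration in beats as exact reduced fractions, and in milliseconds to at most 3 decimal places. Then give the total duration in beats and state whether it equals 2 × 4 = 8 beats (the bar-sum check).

1) 0.0ms=0b +303.797ms=4/5b
2) 303.797ms=4/5b +607.595ms=8/5b
3) 911.392ms=12/5b +303.797ms=4/5b
4) 1215.19ms=16/5b +303.797ms=4/5b
5) 1518.987ms=4b +1518.987ms=4b
Σ=8b of 8 (158bpm 4/4) — PASS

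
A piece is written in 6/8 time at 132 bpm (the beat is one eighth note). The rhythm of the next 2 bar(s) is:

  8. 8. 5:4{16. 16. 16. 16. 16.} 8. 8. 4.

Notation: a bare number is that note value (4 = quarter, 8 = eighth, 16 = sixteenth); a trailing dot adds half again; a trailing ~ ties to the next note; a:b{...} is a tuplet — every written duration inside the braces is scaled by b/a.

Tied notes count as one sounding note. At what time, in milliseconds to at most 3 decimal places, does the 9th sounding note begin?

note 9 onset = 15/2b = 3409.091ms

1. 0.0ms @ 0 + 681.818ms (3/2)
2. 681.818ms @ 3/2 + 681.818ms (3/2)
3. 1363.636ms @ 3 + 272.727ms (3/5)
4. 1636.364ms @ 18/5 + 272.727ms (3/5)
5. 1909.091ms @ 21/5 + 272.727ms (3/5)
6. 2181.818ms @ 24/5 + 272.727ms (3/5)
7. 2454.545ms @ 27/5 + 272.727ms (3/5)
8. 2727.273ms @ 6 + 681.818ms (3/2)
9. 3409.091ms @ 15/2 + 681.818ms (3/2)
10. 4090.909ms @ 9 + 1363.636ms (3)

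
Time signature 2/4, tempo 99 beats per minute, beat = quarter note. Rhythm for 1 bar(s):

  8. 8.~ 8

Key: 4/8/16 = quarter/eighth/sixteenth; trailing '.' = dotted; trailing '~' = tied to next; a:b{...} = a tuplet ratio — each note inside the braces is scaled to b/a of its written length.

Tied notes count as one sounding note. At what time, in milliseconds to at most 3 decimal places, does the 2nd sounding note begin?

note 2 onset = 3/4b = 454.545ms

1. 0.0ms @ 0 + 454.545ms (3/4)
2. 454.545ms @ 3/4 + 757.576ms (5/4)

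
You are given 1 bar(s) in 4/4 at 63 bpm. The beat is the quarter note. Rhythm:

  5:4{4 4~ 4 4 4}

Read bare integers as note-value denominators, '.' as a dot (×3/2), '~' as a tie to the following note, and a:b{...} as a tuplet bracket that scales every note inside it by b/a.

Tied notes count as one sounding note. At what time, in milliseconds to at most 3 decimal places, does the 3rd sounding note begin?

1. 0.0ms @ 0 + 761.905ms (4/5)
2. 761.905ms @ 4/5 + 1523.81ms (8/5)
3. 2285.714ms @ 12/5 + 761.905ms (4/5)
4. 3047.619ms @ 16/5 + 761.905ms (4/5)

note 3 onset = 12/5b = 2285.714ms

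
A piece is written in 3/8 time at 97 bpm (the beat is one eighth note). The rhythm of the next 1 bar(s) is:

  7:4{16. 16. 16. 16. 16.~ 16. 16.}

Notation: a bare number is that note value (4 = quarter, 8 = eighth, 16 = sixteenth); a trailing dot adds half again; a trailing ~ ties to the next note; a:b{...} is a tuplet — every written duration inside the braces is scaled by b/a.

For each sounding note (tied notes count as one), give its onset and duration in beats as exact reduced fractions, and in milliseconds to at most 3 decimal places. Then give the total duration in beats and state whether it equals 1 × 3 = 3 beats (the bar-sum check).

1) 0.0ms=0b +265.096ms=3/7b
2) 265.096ms=3/7b +265.096ms=3/7b
3) 530.191ms=6/7b +265.096ms=3/7b
4) 795.287ms=9/7b +265.096ms=3/7b
5) 1060.383ms=12/7b +530.191ms=6/7b
6) 1590.574ms=18/7b +265.096ms=3/7b
Σ=3b of 3 (97bpm 3/8) — PASS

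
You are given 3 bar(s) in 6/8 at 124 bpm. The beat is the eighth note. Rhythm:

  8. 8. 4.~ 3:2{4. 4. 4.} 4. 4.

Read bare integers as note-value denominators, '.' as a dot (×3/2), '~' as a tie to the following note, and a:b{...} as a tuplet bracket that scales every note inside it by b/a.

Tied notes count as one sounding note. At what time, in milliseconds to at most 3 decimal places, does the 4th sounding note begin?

1. 0.0ms @ 0 + 725.806ms (3/2)
2. 725.806ms @ 3/2 + 725.806ms (3/2)
3. 1451.613ms @ 3 + 2419.355ms (5)
4. 3870.968ms @ 8 + 967.742ms (2)
5. 4838.71ms @ 10 + 967.742ms (2)
6. 5806.452ms @ 12 + 1451.613ms (3)
7. 7258.065ms @ 15 + 1451.613ms (3)

note 4 onset = 8b = 3870.968ms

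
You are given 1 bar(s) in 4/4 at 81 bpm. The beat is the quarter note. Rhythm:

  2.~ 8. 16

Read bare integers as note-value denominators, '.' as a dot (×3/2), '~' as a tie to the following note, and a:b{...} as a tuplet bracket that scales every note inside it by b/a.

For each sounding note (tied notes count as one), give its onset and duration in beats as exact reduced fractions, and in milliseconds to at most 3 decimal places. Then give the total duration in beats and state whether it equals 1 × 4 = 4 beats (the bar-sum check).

1) 0.0ms=0b +2777.778ms=15/4b
2) 2777.778ms=15/4b +185.185ms=1/4b
Σ=4b of 4 (81bpm 4/4) — PASS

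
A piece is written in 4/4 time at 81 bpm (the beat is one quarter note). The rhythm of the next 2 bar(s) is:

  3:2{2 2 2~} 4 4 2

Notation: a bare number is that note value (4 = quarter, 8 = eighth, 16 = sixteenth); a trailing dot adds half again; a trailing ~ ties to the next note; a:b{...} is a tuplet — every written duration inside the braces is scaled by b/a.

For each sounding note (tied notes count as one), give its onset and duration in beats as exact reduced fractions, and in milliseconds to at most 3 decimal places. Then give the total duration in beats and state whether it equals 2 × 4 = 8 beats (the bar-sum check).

1) 0.0ms=0b +987.654ms=4/3b
2) 987.654ms=4/3b +987.654ms=4/3b
3) 1975.309ms=8/3b +1728.395ms=7/3b
4) 3703.704ms=5b +740.741ms=1b
5) 4444.444ms=6b +1481.481ms=2b
Σ=8b of 8 (81bpm 4/4) — PASS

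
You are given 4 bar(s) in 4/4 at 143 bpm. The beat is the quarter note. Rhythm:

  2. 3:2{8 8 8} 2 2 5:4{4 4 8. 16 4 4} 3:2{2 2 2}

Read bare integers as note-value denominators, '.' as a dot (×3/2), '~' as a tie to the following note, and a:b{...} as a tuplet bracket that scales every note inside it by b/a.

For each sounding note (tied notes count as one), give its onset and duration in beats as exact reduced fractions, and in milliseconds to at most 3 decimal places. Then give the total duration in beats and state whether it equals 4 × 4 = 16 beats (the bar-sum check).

1) 0.0ms=0b +1258.741ms=3b
2) 1258.741ms=3b +139.86ms=1/3b
3) 1398.601ms=10/3b +139.86ms=1/3b
4) 1538.462ms=11/3b +139.86ms=1/3b
5) 1678.322ms=4b +839.161ms=2b
6) 2517.483ms=6b +839.161ms=2b
7) 3356.643ms=8b +335.664ms=4/5b
8) 3692.308ms=44/5b +335.664ms=4/5b
9) 4027.972ms=48/5b +251.748ms=3/5b
10) 4279.72ms=51/5b +83.916ms=1/5b
11) 4363.636ms=52/5b +335.664ms=4/5b
12) 4699.301ms=56/5b +335.664ms=4/5b
13) 5034.965ms=12b +559.441ms=4/3b
14) 5594.406ms=40/3b +559.441ms=4/3b
15) 6153.846ms=44/3b +559.441ms=4/3b
Σ=16b of 16 (143bpm 4/4) — PASS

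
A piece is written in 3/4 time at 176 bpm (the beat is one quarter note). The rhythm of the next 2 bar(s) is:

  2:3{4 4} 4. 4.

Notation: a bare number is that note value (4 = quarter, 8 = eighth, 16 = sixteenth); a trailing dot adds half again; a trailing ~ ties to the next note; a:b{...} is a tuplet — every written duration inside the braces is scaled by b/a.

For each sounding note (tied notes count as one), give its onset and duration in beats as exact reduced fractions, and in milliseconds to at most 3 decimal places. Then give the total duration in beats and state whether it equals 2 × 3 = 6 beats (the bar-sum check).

1) 0.0ms=0b +511.364ms=3/2b
2) 511.364ms=3/2b +511.364ms=3/2b
3) 1022.727ms=3b +511.364ms=3/2b
4) 1534.091ms=9/2b +511.364ms=3/2b
Σ=6b of 6 (176bpm 3/4) — PASS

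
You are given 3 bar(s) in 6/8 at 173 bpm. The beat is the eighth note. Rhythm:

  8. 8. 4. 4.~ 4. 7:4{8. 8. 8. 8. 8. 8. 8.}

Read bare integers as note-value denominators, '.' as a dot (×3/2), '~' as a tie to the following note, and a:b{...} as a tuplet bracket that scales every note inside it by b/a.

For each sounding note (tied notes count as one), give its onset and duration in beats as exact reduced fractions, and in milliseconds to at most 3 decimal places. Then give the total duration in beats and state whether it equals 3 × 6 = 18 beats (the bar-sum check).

1) 0.0ms=0b +520.231ms=3/2b
2) 520.231ms=3/2b +520.231ms=3/2b
3) 1040.462ms=3b +1040.462ms=3b
4) 2080.925ms=6b +2080.925ms=6b
5) 4161.85ms=12b +297.275ms=6/7b
6) 4459.125ms=90/7b +297.275ms=6/7b
7) 4756.4ms=96/7b +297.275ms=6/7b
8) 5053.675ms=102/7b +297.275ms=6/7b
9) 5350.95ms=108/7b +297.275ms=6/7b
10) 5648.225ms=114/7b +297.275ms=6/7b
11) 5945.5ms=120/7b +297.275ms=6/7b
Σ=18b of 18 (173bpm 6/8) — PASS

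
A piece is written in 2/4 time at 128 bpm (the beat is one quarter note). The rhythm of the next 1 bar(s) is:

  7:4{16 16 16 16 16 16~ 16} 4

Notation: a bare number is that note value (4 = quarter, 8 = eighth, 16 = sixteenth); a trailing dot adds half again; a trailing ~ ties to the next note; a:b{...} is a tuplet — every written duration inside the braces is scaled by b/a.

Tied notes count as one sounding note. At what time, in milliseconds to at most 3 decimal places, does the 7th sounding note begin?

note 7 onset = 1b = 468.75ms

1. 0.0ms @ 0 + 66.964ms (1/7)
2. 66.964ms @ 1/7 + 66.964ms (1/7)
3. 133.929ms @ 2/7 + 66.964ms (1/7)
4. 200.893ms @ 3/7 + 66.964ms (1/7)
5. 267.857ms @ 4/7 + 66.964ms (1/7)
6. 334.821ms @ 5/7 + 133.929ms (2/7)
7. 468.75ms @ 1 + 468.75ms (1)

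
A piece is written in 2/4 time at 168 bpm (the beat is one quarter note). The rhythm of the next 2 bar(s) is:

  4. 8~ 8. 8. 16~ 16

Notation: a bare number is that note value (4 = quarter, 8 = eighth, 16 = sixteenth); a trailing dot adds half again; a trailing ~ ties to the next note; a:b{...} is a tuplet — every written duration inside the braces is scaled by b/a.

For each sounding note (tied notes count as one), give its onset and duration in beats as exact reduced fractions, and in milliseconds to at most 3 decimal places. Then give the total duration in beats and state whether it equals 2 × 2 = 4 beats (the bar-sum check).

1) 0.0ms=0b +535.714ms=3/2b
2) 535.714ms=3/2b +446.429ms=5/4b
3) 982.143ms=11/4b +267.857ms=3/4b
4) 1250.0ms=7/2b +178.571ms=1/2b
Σ=4b of 4 (168bpm 2/4) — PASS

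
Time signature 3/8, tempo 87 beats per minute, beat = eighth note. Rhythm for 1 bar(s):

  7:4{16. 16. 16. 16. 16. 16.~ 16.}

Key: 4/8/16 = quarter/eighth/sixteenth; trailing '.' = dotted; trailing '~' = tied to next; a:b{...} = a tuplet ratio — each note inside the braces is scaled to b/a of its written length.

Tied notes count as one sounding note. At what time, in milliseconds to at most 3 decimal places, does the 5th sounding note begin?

1. 0.0ms @ 0 + 295.567ms (3/7)
2. 295.567ms @ 3/7 + 295.567ms (3/7)
3. 591.133ms @ 6/7 + 295.567ms (3/7)
4. 886.7ms @ 9/7 + 295.567ms (3/7)
5. 1182.266ms @ 12/7 + 295.567ms (3/7)
6. 1477.833ms @ 15/7 + 591.133ms (6/7)

note 5 onset = 12/7b = 1182.266ms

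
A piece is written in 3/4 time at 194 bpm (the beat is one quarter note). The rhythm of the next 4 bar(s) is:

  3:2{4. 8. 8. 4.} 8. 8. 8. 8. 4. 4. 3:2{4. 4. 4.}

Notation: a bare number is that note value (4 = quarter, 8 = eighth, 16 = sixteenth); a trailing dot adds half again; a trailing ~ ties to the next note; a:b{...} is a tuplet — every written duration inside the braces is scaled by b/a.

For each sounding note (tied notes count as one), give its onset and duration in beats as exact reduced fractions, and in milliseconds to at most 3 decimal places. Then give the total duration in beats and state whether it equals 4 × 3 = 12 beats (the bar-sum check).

1) 0.0ms=0b +309.278ms=1b
2) 309.278ms=1b +154.639ms=1/2b
3) 463.918ms=3/2b +154.639ms=1/2b
4) 618.557ms=2b +309.278ms=1b
5) 927.835ms=3b +231.959ms=3/4b
6) 1159.794ms=15/4b +231.959ms=3/4b
7) 1391.753ms=9/2b +231.959ms=3/4b
8) 1623.711ms=21/4b +231.959ms=3/4b
9) 1855.67ms=6b +463.918ms=3/2b
10) 2319.588ms=15/2b +463.918ms=3/2b
11) 2783.505ms=9b +309.278ms=1b
12) 3092.784ms=10b +309.278ms=1b
13) 3402.062ms=11b +309.278ms=1b
Σ=12b of 12 (194bpm 3/4) — PASS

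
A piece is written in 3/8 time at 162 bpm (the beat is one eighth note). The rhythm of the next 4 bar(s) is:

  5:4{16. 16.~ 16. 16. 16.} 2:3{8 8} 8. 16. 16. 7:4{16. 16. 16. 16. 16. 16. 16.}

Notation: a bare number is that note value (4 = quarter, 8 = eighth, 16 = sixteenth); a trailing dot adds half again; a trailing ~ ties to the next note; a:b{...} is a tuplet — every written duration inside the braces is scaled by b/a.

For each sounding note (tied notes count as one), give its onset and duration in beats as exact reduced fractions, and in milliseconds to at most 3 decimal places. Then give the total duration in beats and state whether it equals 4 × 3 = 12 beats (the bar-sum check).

1) 0.0ms=0b +222.222ms=3/5b
2) 222.222ms=3/5b +444.444ms=6/5b
3) 666.667ms=9/5b +222.222ms=3/5b
4) 888.889ms=12/5b +222.222ms=3/5b
5) 1111.111ms=3b +555.556ms=3/2b
6) 1666.667ms=9/2b +555.556ms=3/2b
7) 2222.222ms=6b +555.556ms=3/2b
8) 2777.778ms=15/2b +277.778ms=3/4b
9) 3055.556ms=33/4b +277.778ms=3/4b
10) 3333.333ms=9b +158.73ms=3/7b
11) 3492.063ms=66/7b +158.73ms=3/7b
12) 3650.794ms=69/7b +158.73ms=3/7b
13) 3809.524ms=72/7b +158.73ms=3/7b
14) 3968.254ms=75/7b +158.73ms=3/7b
15) 4126.984ms=78/7b +158.73ms=3/7b
16) 4285.714ms=81/7b +158.73ms=3/7b
Σ=12b of 12 (162bpm 3/8) — PASS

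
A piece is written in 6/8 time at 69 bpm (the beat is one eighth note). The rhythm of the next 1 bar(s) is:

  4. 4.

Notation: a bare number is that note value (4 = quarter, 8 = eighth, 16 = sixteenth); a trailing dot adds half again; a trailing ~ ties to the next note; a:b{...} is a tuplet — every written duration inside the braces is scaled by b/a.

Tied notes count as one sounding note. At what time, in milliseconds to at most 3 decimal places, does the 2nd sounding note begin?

note 2 onset = 3b = 2608.696ms

1. 0.0ms @ 0 + 2608.696ms (3)
2. 2608.696ms @ 3 + 2608.696ms (3)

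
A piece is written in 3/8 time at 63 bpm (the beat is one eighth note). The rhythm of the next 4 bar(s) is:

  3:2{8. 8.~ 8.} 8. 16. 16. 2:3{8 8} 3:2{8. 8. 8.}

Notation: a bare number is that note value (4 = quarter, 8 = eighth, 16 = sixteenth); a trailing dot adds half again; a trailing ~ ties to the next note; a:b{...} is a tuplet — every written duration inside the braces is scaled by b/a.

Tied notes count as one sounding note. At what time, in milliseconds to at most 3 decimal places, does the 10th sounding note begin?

1. 0.0ms @ 0 + 952.381ms (1)
2. 952.381ms @ 1 + 1904.762ms (2)
3. 2857.143ms @ 3 + 1428.571ms (3/2)
4. 4285.714ms @ 9/2 + 714.286ms (3/4)
5. 5000.0ms @ 21/4 + 714.286ms (3/4)
6. 5714.286ms @ 6 + 1428.571ms (3/2)
7. 7142.857ms @ 15/2 + 1428.571ms (3/2)
8. 8571.429ms @ 9 + 952.381ms (1)
9. 9523.81ms @ 10 + 952.381ms (1)
10. 10476.19ms @ 11 + 952.381ms (1)

note 10 onset = 11b = 10476.19ms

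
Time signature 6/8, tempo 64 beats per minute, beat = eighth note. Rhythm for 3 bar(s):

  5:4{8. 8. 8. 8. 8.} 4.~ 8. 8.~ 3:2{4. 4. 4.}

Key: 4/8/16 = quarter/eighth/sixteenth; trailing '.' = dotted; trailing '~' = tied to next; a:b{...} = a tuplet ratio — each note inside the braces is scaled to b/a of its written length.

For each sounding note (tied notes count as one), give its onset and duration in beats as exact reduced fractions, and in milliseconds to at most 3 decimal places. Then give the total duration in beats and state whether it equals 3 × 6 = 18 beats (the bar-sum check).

1) 0.0ms=0b +1125.0ms=6/5b
2) 1125.0ms=6/5b +1125.0ms=6/5b
3) 2250.0ms=12/5b +1125.0ms=6/5b
4) 3375.0ms=18/5b +1125.0ms=6/5b
5) 4500.0ms=24/5b +1125.0ms=6/5b
6) 5625.0ms=6b +4218.75ms=9/2b
7) 9843.75ms=21/2b +3281.25ms=7/2b
8) 13125.0ms=14b +1875.0ms=2b
9) 15000.0ms=16b +1875.0ms=2b
Σ=18b of 18 (64bpm 6/8) — PASS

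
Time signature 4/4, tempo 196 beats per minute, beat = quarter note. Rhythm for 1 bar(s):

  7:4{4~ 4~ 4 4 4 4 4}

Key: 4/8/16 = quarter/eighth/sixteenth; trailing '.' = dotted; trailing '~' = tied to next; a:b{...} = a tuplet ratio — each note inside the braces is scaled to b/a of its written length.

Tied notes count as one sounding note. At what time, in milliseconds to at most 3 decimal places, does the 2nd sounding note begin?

1. 0.0ms @ 0 + 524.781ms (12/7)
2. 524.781ms @ 12/7 + 174.927ms (4/7)
3. 699.708ms @ 16/7 + 174.927ms (4/7)
4. 874.636ms @ 20/7 + 174.927ms (4/7)
5. 1049.563ms @ 24/7 + 174.927ms (4/7)

note 2 onset = 12/7b = 524.781ms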